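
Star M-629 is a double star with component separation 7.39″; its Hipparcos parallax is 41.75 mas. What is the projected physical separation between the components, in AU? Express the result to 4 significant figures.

d = 1/p = 1/0.04175″ = 23.952 pc.
At distance d (pc), an angle of θ arcsec spans θ·d AU: s = 7.39 × 23.952 = 177.01 AU.

177.0 AU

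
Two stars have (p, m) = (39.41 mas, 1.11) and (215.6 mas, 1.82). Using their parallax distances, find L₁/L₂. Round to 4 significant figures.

d₁ = 1/p₁ = 1/0.03941″ = 25.374 pc; d₂ = 1/p₂ = 1/0.2156″ = 4.6382 pc.
M₁ = m₁ − 5 log₁₀ d₁ + 5 = 1.11 − 7.0219 + 5 = -0.9119.
M₂ = 1.82 − 3.3317 + 5 = 3.4883.
L₁/L₂ = 10^(0.4(M₂ − M₁)) = 10^(0.4 × 4.4002) = 10^1.76008 = 57.555.

L₁/L₂ = 57.56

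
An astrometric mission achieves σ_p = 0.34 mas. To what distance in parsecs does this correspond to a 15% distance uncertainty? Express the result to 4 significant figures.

441.2 pc

σ_d/d = σ_p/p, so the condition is σ_p/p ≤ 0.15, i.e. p ≥ σ_p/0.15.
p_min = 0.34/0.15 = 2.2667 mas = 0.0022667 arcsec.
d_max = 1/p_min = 1/0.0022667 = 441.17 pc.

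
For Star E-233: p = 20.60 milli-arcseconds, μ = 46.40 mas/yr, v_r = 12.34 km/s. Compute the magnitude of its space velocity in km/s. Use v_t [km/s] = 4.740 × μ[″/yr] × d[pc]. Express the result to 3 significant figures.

d = 1/p = 1/0.02060″ = 48.544 pc.
μ = 46.40 mas/yr = 0.04640 ″/yr.
v_t = 4.740 μ d = 4.740 × 0.04640 × 48.544 = 10.677 km/s.
v = √(v_r² + v_t²) = √(12.34² + 10.677²) = √266.274 = 16.318 km/s.

16.3 km/s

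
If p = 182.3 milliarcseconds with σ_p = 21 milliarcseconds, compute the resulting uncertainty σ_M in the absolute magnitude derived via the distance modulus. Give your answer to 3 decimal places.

M = m − 5 log₁₀ d + 5 = m + 5 log₁₀ p + 5, so ∂M/∂p = 5/(p ln 10).
σ_M = (5/ln 10) · (σ_p/p) = 2.1715 × 21/182.3 = 2.1715 × 0.11519 = 0.25014.

σ_M = 0.250 mag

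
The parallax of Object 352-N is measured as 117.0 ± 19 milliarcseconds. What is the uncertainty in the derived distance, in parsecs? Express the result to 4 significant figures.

d = 1/p, so σ_d = σ_p / p².
σ_d = 0.0190 / (0.1170)² = 0.0190 / 0.013689 = 1.388 pc.

1.388 pc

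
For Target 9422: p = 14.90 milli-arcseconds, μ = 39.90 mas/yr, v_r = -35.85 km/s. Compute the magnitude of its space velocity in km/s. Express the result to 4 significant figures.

d = 1/p = 1/0.01490″ = 67.114 pc.
μ = 39.90 mas/yr = 0.03990 ″/yr.
v_t = 4.740 μ d = 4.740 × 0.03990 × 67.114 = 12.693 km/s.
v = √(v_r² + v_t²) = √((-35.85)² + 12.693²) = √1446.33 = 38.031 km/s.

38.03 km/s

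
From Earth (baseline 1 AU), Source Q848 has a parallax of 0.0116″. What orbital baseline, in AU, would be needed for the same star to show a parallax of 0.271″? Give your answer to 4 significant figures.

23.36 AU

Parallax scales linearly with baseline: p ∝ B, so B = p_target / p_Earth × 1 AU.
B = 0.271 / 0.0116 = 23.362 AU.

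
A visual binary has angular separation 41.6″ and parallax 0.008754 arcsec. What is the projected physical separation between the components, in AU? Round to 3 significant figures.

d = 1/p = 1/0.008754″ = 114.23 pc.
At distance d (pc), an angle of θ arcsec spans θ·d AU: s = 41.6 × 114.23 = 4752 AU.

4750 AU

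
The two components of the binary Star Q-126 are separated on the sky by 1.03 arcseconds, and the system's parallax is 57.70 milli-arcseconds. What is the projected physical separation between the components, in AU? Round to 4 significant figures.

17.85 AU

d = 1/p = 1/0.05770″ = 17.331 pc.
At distance d (pc), an angle of θ arcsec spans θ·d AU: s = 1.03 × 17.331 = 17.851 AU.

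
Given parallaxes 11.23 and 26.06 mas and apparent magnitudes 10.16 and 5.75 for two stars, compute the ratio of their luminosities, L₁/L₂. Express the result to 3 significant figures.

d₁ = 1/p₁ = 1/0.01123″ = 89.047 pc; d₂ = 1/p₂ = 1/0.02606″ = 38.373 pc.
M₁ = m₁ − 5 log₁₀ d₁ + 5 = 10.16 − 9.7481 + 5 = 5.4119.
M₂ = 5.75 − 7.9201 + 5 = 2.8299.
L₁/L₂ = 10^(0.4(M₂ − M₁)) = 10^(0.4 × (-2.5820)) = 10^(-1.03280) = 0.092726.

L₁/L₂ = 0.0927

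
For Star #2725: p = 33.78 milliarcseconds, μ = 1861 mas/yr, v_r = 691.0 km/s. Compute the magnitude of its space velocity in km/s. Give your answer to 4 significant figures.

738.7 km/s

d = 1/p = 1/0.03378″ = 29.603 pc.
μ = 1861 mas/yr = 1.861 ″/yr.
v_t = 4.740 μ d = 4.740 × 1.861 × 29.603 = 261.13 km/s.
v = √(v_r² + v_t²) = √(691.0² + 261.13²) = √545670 = 738.69 km/s.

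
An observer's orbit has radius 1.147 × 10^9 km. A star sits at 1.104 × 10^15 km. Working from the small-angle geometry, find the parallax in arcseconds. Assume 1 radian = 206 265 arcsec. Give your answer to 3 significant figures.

0.214 arcsec

θ ≈ B/d = (1.147 × 10^9) / (1.104 × 10^15) = 1.0389 × 10^-6 rad.
In arcseconds: 1.0389 × 10^-6 × 206265 = 0.21429″.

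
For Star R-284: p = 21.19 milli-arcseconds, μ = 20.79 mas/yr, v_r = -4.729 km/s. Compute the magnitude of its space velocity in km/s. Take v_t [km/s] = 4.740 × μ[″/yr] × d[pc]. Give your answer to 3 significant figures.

d = 1/p = 1/0.02119″ = 47.192 pc.
μ = 20.79 mas/yr = 0.02079 ″/yr.
v_t = 4.740 μ d = 4.740 × 0.02079 × 47.192 = 4.6505 km/s.
v = √(v_r² + v_t²) = √((-4.729)² + 4.6505²) = √43.9906 = 6.6325 km/s.

6.63 km/s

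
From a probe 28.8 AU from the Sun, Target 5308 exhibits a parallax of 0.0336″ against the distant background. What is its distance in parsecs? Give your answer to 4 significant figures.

857.1 pc

With baseline B (in AU) and parallax p (in arcsec), d = B/p parsecs.
d = 28.8 / 0.0336 = 857.14 pc.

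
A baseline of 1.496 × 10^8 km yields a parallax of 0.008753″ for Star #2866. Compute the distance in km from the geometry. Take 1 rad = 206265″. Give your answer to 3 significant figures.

θ = 0.008753″ = 0.008753/206265 = 4.2436 × 10^-8 rad.
d = B/θ = (1.496 × 10^8) / (4.2436 × 10^-8) = 3.5253 × 10^15 km.

3.53 × 10^15 km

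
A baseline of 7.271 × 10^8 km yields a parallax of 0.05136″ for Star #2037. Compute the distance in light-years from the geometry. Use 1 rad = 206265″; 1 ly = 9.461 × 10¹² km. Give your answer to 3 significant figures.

309 ly

θ = 0.05136″ = 0.05136/206265 = 2.4900 × 10^-7 rad.
d = B/θ = (7.271 × 10^8) / (2.4900 × 10^-7) = 2.9201 × 10^15 km = (2.9201 × 10^15) / (9.461 × 10^12) ly = 308.65 ly.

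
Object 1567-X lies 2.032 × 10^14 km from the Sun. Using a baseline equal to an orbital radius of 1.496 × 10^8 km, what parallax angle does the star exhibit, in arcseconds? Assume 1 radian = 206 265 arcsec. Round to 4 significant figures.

0.1519 arcsec

θ ≈ B/d = (1.496 × 10^8) / (2.032 × 10^14) = 7.3622 × 10^-7 rad.
In arcseconds: 7.3622 × 10^-7 × 206265 = 0.15186″.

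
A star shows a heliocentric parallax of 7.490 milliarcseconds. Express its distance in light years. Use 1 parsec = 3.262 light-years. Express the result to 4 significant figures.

p = 7.490 milliarcseconds = 0.007490 arcsec.
d = 1/p = 1/0.007490 = 133.51 pc.
In light-years: 133.51 × 3.262 = 435.51 ly.

435.5 light years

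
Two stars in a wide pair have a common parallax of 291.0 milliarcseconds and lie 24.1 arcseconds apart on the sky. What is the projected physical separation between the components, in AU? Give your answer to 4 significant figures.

82.82 AU

d = 1/p = 1/0.2910″ = 3.4364 pc.
At distance d (pc), an angle of θ arcsec spans θ·d AU: s = 24.1 × 3.4364 = 82.817 AU.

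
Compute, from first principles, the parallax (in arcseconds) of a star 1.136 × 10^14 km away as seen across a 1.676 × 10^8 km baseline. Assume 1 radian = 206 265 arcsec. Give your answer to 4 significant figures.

θ ≈ B/d = (1.676 × 10^8) / (1.136 × 10^14) = 1.4754 × 10^-6 rad.
In arcseconds: 1.4754 × 10^-6 × 206265 = 0.30432″.

0.3043 arcsec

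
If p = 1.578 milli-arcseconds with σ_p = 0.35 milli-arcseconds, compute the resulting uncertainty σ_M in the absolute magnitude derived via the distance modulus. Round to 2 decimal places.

σ_M = 0.48 mag

M = m − 5 log₁₀ d + 5 = m + 5 log₁₀ p + 5, so ∂M/∂p = 5/(p ln 10).
σ_M = (5/ln 10) · (σ_p/p) = 2.1715 × 0.35/1.578 = 2.1715 × 0.2218 = 0.48164.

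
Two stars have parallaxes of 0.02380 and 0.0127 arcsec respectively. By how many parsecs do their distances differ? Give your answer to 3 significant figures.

d_A = 1/0.02380″ = 42.017 pc; d_B = 1/0.01270″ = 78.74 pc.
|d_B − d_A| = |78.74 − 42.017| = 36.723 pc.

36.7 pc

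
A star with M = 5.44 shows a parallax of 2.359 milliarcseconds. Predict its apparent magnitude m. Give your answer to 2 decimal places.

d = 1/p = 1/0.002359″ = 423.91 pc.
m − M = 5 log₁₀ d − 5 = 5 log₁₀(423.91) − 5 = 13.1364 − 5 = 8.1364.
m = M + (m − M) = 5.44 + 8.1364 = 13.58.

m = 13.58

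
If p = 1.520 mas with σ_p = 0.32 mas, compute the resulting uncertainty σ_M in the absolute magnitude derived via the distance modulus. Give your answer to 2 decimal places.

σ_M = 0.46 mag

M = m − 5 log₁₀ d + 5 = m + 5 log₁₀ p + 5, so ∂M/∂p = 5/(p ln 10).
σ_M = (5/ln 10) · (σ_p/p) = 2.1715 × 0.32/1.520 = 2.1715 × 0.21053 = 0.45717.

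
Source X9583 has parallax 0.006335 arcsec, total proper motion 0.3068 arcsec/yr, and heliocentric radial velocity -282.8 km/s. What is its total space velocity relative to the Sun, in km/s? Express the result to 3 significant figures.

364 km/s

d = 1/p = 1/0.006335″ = 157.85 pc.
v_t = 4.740 μ d = 4.740 × 0.3068 × 157.85 = 229.55 km/s.
v = √(v_r² + v_t²) = √((-282.8)² + 229.55²) = √132669 = 364.24 km/s.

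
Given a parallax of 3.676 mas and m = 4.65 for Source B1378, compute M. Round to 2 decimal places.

d = 1/p = 1/0.003676″ = 272.03 pc.
m − M = 5 log₁₀(272.03) − 5 = 12.1731 − 5 = 7.1731.
M = m − (m − M) = 4.65 − 7.1731 = -2.52.

M = -2.52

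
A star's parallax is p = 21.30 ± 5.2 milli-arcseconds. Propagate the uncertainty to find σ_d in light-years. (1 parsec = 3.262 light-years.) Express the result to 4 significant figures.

d = 1/p, so σ_d = σ_p / p².
σ_d = 0.00520 / (0.02130)² = 0.00520 / 0.00045369 = 11.462 pc = 11.462 × 3.262 ly = 37.389 ly.

37.39 ly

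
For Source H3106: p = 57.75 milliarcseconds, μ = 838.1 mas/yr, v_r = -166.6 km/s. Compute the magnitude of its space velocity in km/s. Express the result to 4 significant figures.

180.2 km/s

d = 1/p = 1/0.05775″ = 17.316 pc.
μ = 838.1 mas/yr = 0.8381 ″/yr.
v_t = 4.740 μ d = 4.740 × 0.8381 × 17.316 = 68.789 km/s.
v = √(v_r² + v_t²) = √((-166.6)² + 68.789²) = √32487.5 = 180.24 km/s.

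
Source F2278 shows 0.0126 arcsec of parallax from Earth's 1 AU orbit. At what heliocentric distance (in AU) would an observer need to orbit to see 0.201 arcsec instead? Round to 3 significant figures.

16.0 AU

Parallax scales linearly with baseline: p ∝ B, so B = p_target / p_Earth × 1 AU.
B = 0.201 / 0.0126 = 15.952 AU.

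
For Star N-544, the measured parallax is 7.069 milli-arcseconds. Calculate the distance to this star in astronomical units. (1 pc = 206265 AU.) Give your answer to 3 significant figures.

2.92 × 10^7 AU

p = 7.069 milli-arcseconds = 0.007069 arcsec.
d = 1/p = 1/0.007069 = 141.46 pc.
In AU: 141.46 × 206265 = 2.9178 × 10^7 AU.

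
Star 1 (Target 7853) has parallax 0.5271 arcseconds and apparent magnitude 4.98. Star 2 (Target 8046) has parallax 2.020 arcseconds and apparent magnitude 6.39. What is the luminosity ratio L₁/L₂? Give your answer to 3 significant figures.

L₁/L₂ = 53.8

d₁ = 1/p₁ = 1/0.5271″ = 1.8972 pc; d₂ = 1/p₂ = 1/2.020″ = 0.49505 pc.
M₁ = m₁ − 5 log₁₀ d₁ + 5 = 4.98 − 1.3906 + 5 = 8.5894.
M₂ = 6.39 − (-1.5268) + 5 = 12.9168.
L₁/L₂ = 10^(0.4(M₂ − M₁)) = 10^(0.4 × 4.3274) = 10^1.73096 = 53.822.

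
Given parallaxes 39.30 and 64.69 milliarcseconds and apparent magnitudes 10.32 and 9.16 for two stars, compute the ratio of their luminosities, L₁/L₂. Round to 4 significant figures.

L₁/L₂ = 0.9309

d₁ = 1/p₁ = 1/0.03930″ = 25.445 pc; d₂ = 1/p₂ = 1/0.06469″ = 15.458 pc.
M₁ = m₁ − 5 log₁₀ d₁ + 5 = 10.32 − 7.0280 + 5 = 8.2920.
M₂ = 9.16 − 5.9458 + 5 = 8.2142.
L₁/L₂ = 10^(0.4(M₂ − M₁)) = 10^(0.4 × (-0.0778)) = 10^(-0.03112) = 0.93085.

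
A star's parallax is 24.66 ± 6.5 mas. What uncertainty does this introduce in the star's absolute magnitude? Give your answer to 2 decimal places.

σ_M = 0.57 mag

M = m − 5 log₁₀ d + 5 = m + 5 log₁₀ p + 5, so ∂M/∂p = 5/(p ln 10).
σ_M = (5/ln 10) · (σ_p/p) = 2.1715 × 6.5/24.66 = 2.1715 × 0.26358 = 0.57236.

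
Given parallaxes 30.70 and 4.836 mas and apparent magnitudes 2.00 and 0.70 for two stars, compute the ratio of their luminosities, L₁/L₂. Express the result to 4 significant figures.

d₁ = 1/p₁ = 1/0.03070″ = 32.573 pc; d₂ = 1/p₂ = 1/0.004836″ = 206.78 pc.
M₁ = m₁ − 5 log₁₀ d₁ + 5 = 2.00 − 7.5643 + 5 = -0.5643.
M₂ = 0.70 − 11.5775 + 5 = -5.8775.
L₁/L₂ = 10^(0.4(M₂ − M₁)) = 10^(0.4 × (-5.3132)) = 10^(-2.12528) = 0.0074941.

L₁/L₂ = 0.007494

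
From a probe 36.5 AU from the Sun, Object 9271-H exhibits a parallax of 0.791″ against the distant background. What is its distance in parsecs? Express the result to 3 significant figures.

46.1 pc

With baseline B (in AU) and parallax p (in arcsec), d = B/p parsecs.
d = 36.5 / 0.791 = 46.144 pc.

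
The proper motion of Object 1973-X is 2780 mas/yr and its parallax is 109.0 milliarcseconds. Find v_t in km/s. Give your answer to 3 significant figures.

d = 1/p = 1/0.1090″ = 9.1743 pc.
μ = 2780 mas/yr = 2.78 ″/yr.
v_t = 4.74 × μ × d = 4.74 × 2.78 × 9.1743 = 120.89 km/s.

121 km/s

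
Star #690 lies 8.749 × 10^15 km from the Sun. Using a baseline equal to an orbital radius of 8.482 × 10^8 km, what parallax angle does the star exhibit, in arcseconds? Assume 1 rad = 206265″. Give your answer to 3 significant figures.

0.0200 arcsec

θ ≈ B/d = (8.482 × 10^8) / (8.749 × 10^15) = 9.6948 × 10^-8 rad.
In arcseconds: 9.6948 × 10^-8 × 206265 = 0.019997″.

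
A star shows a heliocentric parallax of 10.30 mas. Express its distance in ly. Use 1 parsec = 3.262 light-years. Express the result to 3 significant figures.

p = 10.30 mas = 0.01030 arcsec.
d = 1/p = 1/0.01030 = 97.087 pc.
In light-years: 97.087 × 3.262 = 316.7 ly.

317 ly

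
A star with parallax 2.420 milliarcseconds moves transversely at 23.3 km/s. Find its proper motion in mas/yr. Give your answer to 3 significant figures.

11.9 mas/yr

d = 1/p = 1/0.002420″ = 413.22 pc.
μ = v_t / (4.74 d) = 23.3 / (4.74 × 413.22) = 23.3 / 1958.7 = 0.011896 ″/yr = 11.896 mas/yr.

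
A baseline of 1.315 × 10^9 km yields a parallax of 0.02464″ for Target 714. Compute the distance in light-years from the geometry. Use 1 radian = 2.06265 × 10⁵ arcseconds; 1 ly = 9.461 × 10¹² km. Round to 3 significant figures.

1160 ly

θ = 0.02464″ = 0.02464/206265 = 1.1946 × 10^-7 rad.
d = B/θ = (1.315 × 10^9) / (1.1946 × 10^-7) = 1.1008 × 10^16 km = (1.1008 × 10^16) / (9.461 × 10^12) ly = 1163.5 ly.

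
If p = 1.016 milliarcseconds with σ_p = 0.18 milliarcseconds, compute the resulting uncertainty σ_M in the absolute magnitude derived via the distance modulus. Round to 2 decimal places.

σ_M = 0.38 mag

M = m − 5 log₁₀ d + 5 = m + 5 log₁₀ p + 5, so ∂M/∂p = 5/(p ln 10).
σ_M = (5/ln 10) · (σ_p/p) = 2.1715 × 0.18/1.016 = 2.1715 × 0.17717 = 0.38472.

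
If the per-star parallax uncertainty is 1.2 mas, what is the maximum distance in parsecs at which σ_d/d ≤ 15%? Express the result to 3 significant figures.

σ_d/d = σ_p/p, so the condition is σ_p/p ≤ 0.15, i.e. p ≥ σ_p/0.15.
p_min = 1.2/0.15 = 8 mas = 0.008 arcsec.
d_max = 1/p_min = 1/0.008 = 125 pc.

125 pc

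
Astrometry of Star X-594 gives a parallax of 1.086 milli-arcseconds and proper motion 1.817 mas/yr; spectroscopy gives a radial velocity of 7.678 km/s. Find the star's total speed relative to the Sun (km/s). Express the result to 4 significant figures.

11.04 km/s

d = 1/p = 1/0.001086″ = 920.81 pc.
μ = 1.817 mas/yr = 0.001817 ″/yr.
v_t = 4.740 μ d = 4.740 × 0.001817 × 920.81 = 7.9305 km/s.
v = √(v_r² + v_t²) = √(7.678² + 7.9305²) = √121.845 = 11.038 km/s.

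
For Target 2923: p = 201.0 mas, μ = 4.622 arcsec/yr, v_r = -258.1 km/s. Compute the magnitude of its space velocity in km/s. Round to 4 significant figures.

280.2 km/s

d = 1/p = 1/0.2010″ = 4.9751 pc.
v_t = 4.740 μ d = 4.740 × 4.622 × 4.9751 = 109 km/s.
v = √(v_r² + v_t²) = √((-258.1)² + 109²) = √78496.6 = 280.17 km/s.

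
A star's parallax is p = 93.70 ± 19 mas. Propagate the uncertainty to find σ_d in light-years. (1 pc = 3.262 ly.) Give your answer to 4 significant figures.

7.059 ly

d = 1/p, so σ_d = σ_p / p².
σ_d = 0.0190 / (0.09370)² = 0.0190 / 0.0087797 = 2.1641 pc = 2.1641 × 3.262 ly = 7.0593 ly.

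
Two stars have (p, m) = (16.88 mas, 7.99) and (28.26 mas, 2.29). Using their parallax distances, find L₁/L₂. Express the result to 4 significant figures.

L₁/L₂ = 0.01471

d₁ = 1/p₁ = 1/0.01688″ = 59.242 pc; d₂ = 1/p₂ = 1/0.02826″ = 35.386 pc.
M₁ = m₁ − 5 log₁₀ d₁ + 5 = 7.99 − 8.8631 + 5 = 4.1269.
M₂ = 2.29 − 7.7442 + 5 = -0.4542.
L₁/L₂ = 10^(0.4(M₂ − M₁)) = 10^(0.4 × (-4.5811)) = 10^(-1.83244) = 0.014708.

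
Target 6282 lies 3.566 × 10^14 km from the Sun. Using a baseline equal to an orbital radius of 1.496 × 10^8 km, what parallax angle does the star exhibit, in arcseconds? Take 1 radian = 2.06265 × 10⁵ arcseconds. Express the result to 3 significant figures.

0.0865 arcsec

θ ≈ B/d = (1.496 × 10^8) / (3.566 × 10^14) = 4.1952 × 10^-7 rad.
In arcseconds: 4.1952 × 10^-7 × 206265 = 0.086532″.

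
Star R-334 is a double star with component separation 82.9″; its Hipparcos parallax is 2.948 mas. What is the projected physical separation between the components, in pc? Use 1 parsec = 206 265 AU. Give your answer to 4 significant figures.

0.1363 pc

d = 1/p = 1/0.002948″ = 339.21 pc.
At distance d (pc), an angle of θ arcsec spans θ·d AU: s = 82.9 × 339.21 = 28121 AU.
= 28121 / 206265 = 0.13633 pc.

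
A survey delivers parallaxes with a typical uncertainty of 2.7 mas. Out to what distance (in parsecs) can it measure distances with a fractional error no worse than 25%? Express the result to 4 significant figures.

92.59 pc

σ_d/d = σ_p/p, so the condition is σ_p/p ≤ 0.25, i.e. p ≥ σ_p/0.25.
p_min = 2.7/0.25 = 10.8 mas = 0.0108 arcsec.
d_max = 1/p_min = 1/0.0108 = 92.593 pc.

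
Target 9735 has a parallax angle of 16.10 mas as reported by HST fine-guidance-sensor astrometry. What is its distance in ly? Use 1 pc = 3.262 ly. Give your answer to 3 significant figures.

p = 16.10 mas = 0.01610 arcsec.
d = 1/p = 1/0.01610 = 62.112 pc.
In light-years: 62.112 × 3.262 = 202.61 ly.

203 ly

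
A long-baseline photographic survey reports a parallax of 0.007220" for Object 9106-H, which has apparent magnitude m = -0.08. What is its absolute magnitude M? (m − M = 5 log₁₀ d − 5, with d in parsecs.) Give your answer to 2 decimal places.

d = 1/p = 1/0.007220″ = 138.5 pc.
m − M = 5 log₁₀(138.5) − 5 = 10.7072 − 5 = 5.7072.
M = m − (m − M) = -0.08 − 5.7072 = -5.79.

M = -5.79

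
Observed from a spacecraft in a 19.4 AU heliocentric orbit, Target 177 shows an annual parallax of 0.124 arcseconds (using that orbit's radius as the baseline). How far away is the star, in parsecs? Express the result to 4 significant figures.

With baseline B (in AU) and parallax p (in arcsec), d = B/p parsecs.
d = 19.4 / 0.124 = 156.45 pc.

156.5 pc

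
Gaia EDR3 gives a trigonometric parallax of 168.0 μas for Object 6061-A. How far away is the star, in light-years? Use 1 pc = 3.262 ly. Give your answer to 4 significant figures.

p = 168.0 μas = 0.0001680 arcsec.
d = 1/p = 1/0.0001680 = 5952.4 pc.
In light-years: 5952.4 × 3.262 = 19417 ly.

19420 light years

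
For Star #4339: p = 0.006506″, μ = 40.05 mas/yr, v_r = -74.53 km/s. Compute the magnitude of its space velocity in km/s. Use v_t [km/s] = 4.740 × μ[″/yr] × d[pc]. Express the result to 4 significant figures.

80.04 km/s

d = 1/p = 1/0.006506″ = 153.7 pc.
μ = 40.05 mas/yr = 0.04005 ″/yr.
v_t = 4.740 μ d = 4.740 × 0.04005 × 153.7 = 29.178 km/s.
v = √(v_r² + v_t²) = √((-74.53)² + 29.178²) = √6406.08 = 80.038 km/s.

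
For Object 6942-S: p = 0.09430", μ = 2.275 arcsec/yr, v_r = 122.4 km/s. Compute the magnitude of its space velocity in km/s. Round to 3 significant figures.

168 km/s

d = 1/p = 1/0.09430″ = 10.604 pc.
v_t = 4.740 μ d = 4.740 × 2.275 × 10.604 = 114.35 km/s.
v = √(v_r² + v_t²) = √(122.4² + 114.35²) = √28057.7 = 167.5 km/s.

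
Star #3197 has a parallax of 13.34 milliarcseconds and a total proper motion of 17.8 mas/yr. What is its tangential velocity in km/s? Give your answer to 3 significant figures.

6.32 km/s

d = 1/p = 1/0.01334″ = 74.963 pc.
μ = 17.8 mas/yr = 0.0178 ″/yr.
v_t = 4.74 × μ × d = 4.74 × 0.0178 × 74.963 = 6.3248 km/s.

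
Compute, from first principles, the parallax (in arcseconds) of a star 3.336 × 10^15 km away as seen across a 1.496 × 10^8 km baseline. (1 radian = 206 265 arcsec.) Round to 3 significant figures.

0.00925 arcsec

θ ≈ B/d = (1.496 × 10^8) / (3.336 × 10^15) = 4.4844 × 10^-8 rad.
In arcseconds: 4.4844 × 10^-8 × 206265 = 0.0092497″.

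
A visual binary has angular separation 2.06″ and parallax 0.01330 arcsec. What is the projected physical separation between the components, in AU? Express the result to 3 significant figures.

d = 1/p = 1/0.01330″ = 75.188 pc.
At distance d (pc), an angle of θ arcsec spans θ·d AU: s = 2.06 × 75.188 = 154.89 AU.

155 AU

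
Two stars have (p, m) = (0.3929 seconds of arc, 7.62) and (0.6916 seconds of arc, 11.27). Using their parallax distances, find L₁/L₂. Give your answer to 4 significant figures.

d₁ = 1/p₁ = 1/0.3929″ = 2.5452 pc; d₂ = 1/p₂ = 1/0.6916″ = 1.4459 pc.
M₁ = m₁ − 5 log₁₀ d₁ + 5 = 7.62 − 2.0286 + 5 = 10.5914.
M₂ = 11.27 − 0.8007 + 5 = 15.4693.
L₁/L₂ = 10^(0.4(M₂ − M₁)) = 10^(0.4 × 4.8779) = 10^1.95116 = 89.363.

L₁/L₂ = 89.36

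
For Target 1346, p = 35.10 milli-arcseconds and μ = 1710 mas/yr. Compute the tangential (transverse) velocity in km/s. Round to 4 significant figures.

230.9 km/s

d = 1/p = 1/0.03510″ = 28.49 pc.
μ = 1710 mas/yr = 1.71 ″/yr.
v_t = 4.74 × μ × d = 4.74 × 1.71 × 28.49 = 230.92 km/s.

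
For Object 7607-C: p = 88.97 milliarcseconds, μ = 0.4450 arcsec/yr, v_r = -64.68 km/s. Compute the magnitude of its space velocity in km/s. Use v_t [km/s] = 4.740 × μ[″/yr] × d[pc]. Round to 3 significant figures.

68.9 km/s

d = 1/p = 1/0.08897″ = 11.24 pc.
v_t = 4.740 μ d = 4.740 × 0.4450 × 11.24 = 23.709 km/s.
v = √(v_r² + v_t²) = √((-64.68)² + 23.709²) = √4745.62 = 68.888 km/s.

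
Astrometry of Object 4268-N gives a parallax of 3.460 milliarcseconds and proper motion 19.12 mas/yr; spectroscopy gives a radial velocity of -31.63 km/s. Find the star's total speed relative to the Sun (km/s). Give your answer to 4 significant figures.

d = 1/p = 1/0.003460″ = 289.02 pc.
μ = 19.12 mas/yr = 0.01912 ″/yr.
v_t = 4.740 μ d = 4.740 × 0.01912 × 289.02 = 26.194 km/s.
v = √(v_r² + v_t²) = √((-31.63)² + 26.194²) = √1686.58 = 41.068 km/s.

41.07 km/s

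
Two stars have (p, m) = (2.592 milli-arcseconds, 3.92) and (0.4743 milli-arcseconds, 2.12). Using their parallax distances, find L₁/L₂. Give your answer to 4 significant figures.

d₁ = 1/p₁ = 1/0.002592″ = 385.8 pc; d₂ = 1/p₂ = 1/0.0004743″ = 2108.4 pc.
M₁ = m₁ − 5 log₁₀ d₁ + 5 = 3.92 − 12.9318 + 5 = -4.0118.
M₂ = 2.12 − 16.6198 + 5 = -9.4998.
L₁/L₂ = 10^(0.4(M₂ − M₁)) = 10^(0.4 × (-5.4880)) = 10^(-2.19520) = 0.0063797.

L₁/L₂ = 0.006380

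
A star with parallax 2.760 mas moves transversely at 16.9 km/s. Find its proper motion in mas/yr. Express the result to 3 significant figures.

9.84 mas/yr

d = 1/p = 1/0.002760″ = 362.32 pc.
μ = v_t / (4.74 d) = 16.9 / (4.74 × 362.32) = 16.9 / 1717.4 = 0.0098405 ″/yr = 9.8405 mas/yr.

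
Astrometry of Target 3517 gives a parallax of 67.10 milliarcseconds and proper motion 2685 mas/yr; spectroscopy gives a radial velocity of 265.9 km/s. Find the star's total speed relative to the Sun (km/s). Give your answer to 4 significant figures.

d = 1/p = 1/0.06710″ = 14.903 pc.
μ = 2685 mas/yr = 2.685 ″/yr.
v_t = 4.740 μ d = 4.740 × 2.685 × 14.903 = 189.67 km/s.
v = √(v_r² + v_t²) = √(265.9² + 189.67²) = √106678 = 326.62 km/s.

326.6 km/s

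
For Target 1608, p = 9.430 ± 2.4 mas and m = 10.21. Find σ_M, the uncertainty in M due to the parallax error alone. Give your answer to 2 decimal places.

σ_M = 0.55 mag

M = m − 5 log₁₀ d + 5 = m + 5 log₁₀ p + 5, so ∂M/∂p = 5/(p ln 10).
σ_M = (5/ln 10) · (σ_p/p) = 2.1715 × 2.4/9.430 = 2.1715 × 0.25451 = 0.55267.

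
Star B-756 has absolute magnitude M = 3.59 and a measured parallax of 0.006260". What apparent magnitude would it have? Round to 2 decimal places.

d = 1/p = 1/0.006260″ = 159.74 pc.
m − M = 5 log₁₀ d − 5 = 5 log₁₀(159.74) − 5 = 11.0171 − 5 = 6.0171.
m = M + (m − M) = 3.59 + 6.0171 = 9.61.

m = 9.61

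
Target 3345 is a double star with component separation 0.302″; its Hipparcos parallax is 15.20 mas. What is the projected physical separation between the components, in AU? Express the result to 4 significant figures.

d = 1/p = 1/0.01520″ = 65.789 pc.
At distance d (pc), an angle of θ arcsec spans θ·d AU: s = 0.302 × 65.789 = 19.868 AU.

19.87 AU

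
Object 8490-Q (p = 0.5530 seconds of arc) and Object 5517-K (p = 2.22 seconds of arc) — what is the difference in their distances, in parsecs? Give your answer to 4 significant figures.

1.358 pc

d_A = 1/0.5530″ = 1.8083 pc; d_B = 1/2.220″ = 0.45045 pc.
|d_B − d_A| = |0.45045 − 1.8083| = 1.3579 pc.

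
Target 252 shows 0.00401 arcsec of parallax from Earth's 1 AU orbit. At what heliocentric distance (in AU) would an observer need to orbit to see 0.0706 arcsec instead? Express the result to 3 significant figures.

Parallax scales linearly with baseline: p ∝ B, so B = p_target / p_Earth × 1 AU.
B = 0.0706 / 0.00401 = 17.606 AU.

17.6 AU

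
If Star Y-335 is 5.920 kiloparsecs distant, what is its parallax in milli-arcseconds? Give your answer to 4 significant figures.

0.1689 mas

d = 5.920 kpc = 5920 pc.
p = 1/d = 1/5920 = 0.00016892 arcsec.
= 0.00016892 × 1000 = 0.16892 mas.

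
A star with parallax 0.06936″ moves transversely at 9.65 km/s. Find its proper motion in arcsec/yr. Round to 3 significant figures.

0.141 arcsec/yr

d = 1/p = 1/0.06936″ = 14.418 pc.
μ = v_t / (4.74 d) = 9.65 / (4.74 × 14.418) = 9.65 / 68.341 = 0.1412 ″/yr.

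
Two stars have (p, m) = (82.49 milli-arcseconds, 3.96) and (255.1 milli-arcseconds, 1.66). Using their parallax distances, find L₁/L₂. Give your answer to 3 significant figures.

L₁/L₂ = 1.15

d₁ = 1/p₁ = 1/0.08249″ = 12.123 pc; d₂ = 1/p₂ = 1/0.2551″ = 3.92 pc.
M₁ = m₁ − 5 log₁₀ d₁ + 5 = 3.96 − 5.4181 + 5 = 3.5419.
M₂ = 1.66 − 2.9664 + 5 = 3.6936.
L₁/L₂ = 10^(0.4(M₂ − M₁)) = 10^(0.4 × 0.1517) = 10^0.06068 = 1.15.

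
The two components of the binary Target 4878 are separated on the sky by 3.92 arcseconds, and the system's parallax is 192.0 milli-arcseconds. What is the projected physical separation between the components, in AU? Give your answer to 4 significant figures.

20.42 AU

d = 1/p = 1/0.1920″ = 5.2083 pc.
At distance d (pc), an angle of θ arcsec spans θ·d AU: s = 3.92 × 5.2083 = 20.417 AU.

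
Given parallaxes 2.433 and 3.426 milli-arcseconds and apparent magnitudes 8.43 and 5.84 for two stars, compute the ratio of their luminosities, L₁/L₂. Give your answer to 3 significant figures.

L₁/L₂ = 0.183

d₁ = 1/p₁ = 1/0.002433″ = 411.02 pc; d₂ = 1/p₂ = 1/0.003426″ = 291.89 pc.
M₁ = m₁ − 5 log₁₀ d₁ + 5 = 8.43 − 13.0693 + 5 = 0.3607.
M₂ = 5.84 − 12.3261 + 5 = -1.4861.
L₁/L₂ = 10^(0.4(M₂ − M₁)) = 10^(0.4 × (-1.8468)) = 10^(-0.73872) = 0.18251.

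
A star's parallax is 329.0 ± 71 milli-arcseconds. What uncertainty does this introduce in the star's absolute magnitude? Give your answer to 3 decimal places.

σ_M = 0.469 mag

M = m − 5 log₁₀ d + 5 = m + 5 log₁₀ p + 5, so ∂M/∂p = 5/(p ln 10).
σ_M = (5/ln 10) · (σ_p/p) = 2.1715 × 71/329.0 = 2.1715 × 0.21581 = 0.46863.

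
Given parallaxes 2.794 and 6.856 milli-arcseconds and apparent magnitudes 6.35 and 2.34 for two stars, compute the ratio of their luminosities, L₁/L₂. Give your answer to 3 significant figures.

d₁ = 1/p₁ = 1/0.002794″ = 357.91 pc; d₂ = 1/p₂ = 1/0.006856″ = 145.86 pc.
M₁ = m₁ − 5 log₁₀ d₁ + 5 = 6.35 − 12.7689 + 5 = -1.4189.
M₂ = 2.34 − 10.8197 + 5 = -3.4797.
L₁/L₂ = 10^(0.4(M₂ − M₁)) = 10^(0.4 × (-2.0608)) = 10^(-0.82432) = 0.14986.

L₁/L₂ = 0.150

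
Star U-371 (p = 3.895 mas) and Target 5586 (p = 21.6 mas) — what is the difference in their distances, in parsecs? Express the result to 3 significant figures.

210 pc

d_A = 1/0.003895″ = 256.74 pc; d_B = 1/0.02160″ = 46.296 pc.
|d_B − d_A| = |46.296 − 256.74| = 210.44 pc.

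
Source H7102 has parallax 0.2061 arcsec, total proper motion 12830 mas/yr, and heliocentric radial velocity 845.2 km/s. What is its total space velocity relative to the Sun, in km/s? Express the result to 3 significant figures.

d = 1/p = 1/0.2061″ = 4.852 pc.
μ = 12830 mas/yr = 12.83 ″/yr.
v_t = 4.740 μ d = 4.740 × 12.83 × 4.852 = 295.07 km/s.
v = √(v_r² + v_t²) = √(845.2² + 295.07²) = √801429 = 895.23 km/s.

895 km/s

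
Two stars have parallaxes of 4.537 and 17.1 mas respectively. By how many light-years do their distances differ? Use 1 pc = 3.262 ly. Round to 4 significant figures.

d_A = 1/0.004537″ = 220.41 pc; d_B = 1/0.01710″ = 58.48 pc.
|d_B − d_A| = |58.48 − 220.41| = 161.93 pc = 161.93 × 3.262 ly = 528.22 ly.

528.2 ly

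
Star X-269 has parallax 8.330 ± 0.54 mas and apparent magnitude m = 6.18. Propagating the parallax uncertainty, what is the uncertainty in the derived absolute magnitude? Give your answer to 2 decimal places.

σ_M = 0.14 mag

M = m − 5 log₁₀ d + 5 = m + 5 log₁₀ p + 5, so ∂M/∂p = 5/(p ln 10).
σ_M = (5/ln 10) · (σ_p/p) = 2.1715 × 0.54/8.330 = 2.1715 × 0.064826 = 0.14077.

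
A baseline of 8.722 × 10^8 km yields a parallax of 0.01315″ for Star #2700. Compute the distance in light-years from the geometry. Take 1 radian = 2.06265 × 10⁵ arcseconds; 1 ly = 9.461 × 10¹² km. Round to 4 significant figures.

1446 ly

θ = 0.01315″ = 0.01315/206265 = 6.3753 × 10^-8 rad.
d = B/θ = (8.722 × 10^8) / (6.3753 × 10^-8) = 1.3681 × 10^16 km = (1.3681 × 10^16) / (9.461 × 10^12) ly = 1446 ly.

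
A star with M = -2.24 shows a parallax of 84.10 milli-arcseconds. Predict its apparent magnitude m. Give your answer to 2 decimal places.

d = 1/p = 1/0.08410″ = 11.891 pc.
m − M = 5 log₁₀ d − 5 = 5 log₁₀(11.891) − 5 = 5.3761 − 5 = 0.3761.
m = M + (m − M) = -2.24 + 0.3761 = -1.86.

m = -1.86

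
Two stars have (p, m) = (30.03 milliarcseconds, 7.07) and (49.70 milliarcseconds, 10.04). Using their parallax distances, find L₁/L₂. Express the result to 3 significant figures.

L₁/L₂ = 42.2

d₁ = 1/p₁ = 1/0.03003″ = 33.3 pc; d₂ = 1/p₂ = 1/0.04970″ = 20.121 pc.
M₁ = m₁ − 5 log₁₀ d₁ + 5 = 7.07 − 7.6122 + 5 = 4.4578.
M₂ = 10.04 − 6.5182 + 5 = 8.5218.
L₁/L₂ = 10^(0.4(M₂ − M₁)) = 10^(0.4 × 4.0640) = 10^1.62560 = 42.228.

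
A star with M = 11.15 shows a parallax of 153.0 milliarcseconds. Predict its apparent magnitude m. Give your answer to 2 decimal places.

m = 10.23

d = 1/p = 1/0.1530″ = 6.5359 pc.
m − M = 5 log₁₀ d − 5 = 5 log₁₀(6.5359) − 5 = 4.0765 − 5 = -0.9235.
m = M + (m − M) = 11.15 + (-0.9235) = 10.23.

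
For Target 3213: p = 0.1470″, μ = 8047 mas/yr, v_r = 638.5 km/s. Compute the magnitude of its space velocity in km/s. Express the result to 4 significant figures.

d = 1/p = 1/0.1470″ = 6.8027 pc.
μ = 8047 mas/yr = 8.047 ″/yr.
v_t = 4.740 μ d = 4.740 × 8.047 × 6.8027 = 259.47 km/s.
v = √(v_r² + v_t²) = √(638.5² + 259.47²) = √475007 = 689.21 km/s.

689.2 km/s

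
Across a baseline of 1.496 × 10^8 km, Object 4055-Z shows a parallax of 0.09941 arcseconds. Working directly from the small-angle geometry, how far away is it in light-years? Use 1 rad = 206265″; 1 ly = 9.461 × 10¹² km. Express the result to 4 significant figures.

θ = 0.09941″ = 0.09941/206265 = 4.8195 × 10^-7 rad.
d = B/θ = (1.496 × 10^8) / (4.8195 × 10^-7) = 3.1041 × 10^14 km = (3.1041 × 10^14) / (9.461 × 10^12) ly = 32.809 ly.

32.81 ly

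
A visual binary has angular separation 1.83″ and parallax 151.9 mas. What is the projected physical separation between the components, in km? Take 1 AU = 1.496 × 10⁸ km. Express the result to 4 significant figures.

d = 1/p = 1/0.1519″ = 6.5833 pc.
At distance d (pc), an angle of θ arcsec spans θ·d AU: s = 1.83 × 6.5833 = 12.047 AU.
= 12.047 × 1.496 × 10⁸ km = 1.8022 × 10^9 km.

1.802 × 10^9 km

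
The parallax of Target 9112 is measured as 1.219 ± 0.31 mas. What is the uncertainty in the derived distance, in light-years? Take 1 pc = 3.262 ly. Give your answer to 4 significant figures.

d = 1/p, so σ_d = σ_p / p².
σ_d = 0.000310 / (0.001219)² = 0.000310 / 0.000001486 = 208.61 pc = 208.61 × 3.262 ly = 680.49 ly.

680.5 ly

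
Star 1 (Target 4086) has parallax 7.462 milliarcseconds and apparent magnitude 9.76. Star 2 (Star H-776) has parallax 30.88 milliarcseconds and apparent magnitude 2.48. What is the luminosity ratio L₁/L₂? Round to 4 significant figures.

L₁/L₂ = 0.02097

d₁ = 1/p₁ = 1/0.007462″ = 134.01 pc; d₂ = 1/p₂ = 1/0.03088″ = 32.383 pc.
M₁ = m₁ − 5 log₁₀ d₁ + 5 = 9.76 − 10.6357 + 5 = 4.1243.
M₂ = 2.48 − 7.5516 + 5 = -0.0716.
L₁/L₂ = 10^(0.4(M₂ − M₁)) = 10^(0.4 × (-4.1959)) = 10^(-1.67836) = 0.020972.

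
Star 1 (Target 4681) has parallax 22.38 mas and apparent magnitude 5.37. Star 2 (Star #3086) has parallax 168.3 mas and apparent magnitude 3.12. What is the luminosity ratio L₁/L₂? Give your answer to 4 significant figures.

L₁/L₂ = 7.119

d₁ = 1/p₁ = 1/0.02238″ = 44.683 pc; d₂ = 1/p₂ = 1/0.1683″ = 5.9418 pc.
M₁ = m₁ − 5 log₁₀ d₁ + 5 = 5.37 − 8.2507 + 5 = 2.1193.
M₂ = 3.12 − 3.8696 + 5 = 4.2504.
L₁/L₂ = 10^(0.4(M₂ − M₁)) = 10^(0.4 × 2.1311) = 10^0.85244 = 7.1193.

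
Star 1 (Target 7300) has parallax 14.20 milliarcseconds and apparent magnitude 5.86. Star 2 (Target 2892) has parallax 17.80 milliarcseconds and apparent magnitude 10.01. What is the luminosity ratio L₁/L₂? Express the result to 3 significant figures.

d₁ = 1/p₁ = 1/0.01420″ = 70.423 pc; d₂ = 1/p₂ = 1/0.01780″ = 56.18 pc.
M₁ = m₁ − 5 log₁₀ d₁ + 5 = 5.86 − 9.2386 + 5 = 1.6214.
M₂ = 10.01 − 8.7479 + 5 = 6.2621.
L₁/L₂ = 10^(0.4(M₂ − M₁)) = 10^(0.4 × 4.6407) = 10^1.85628 = 71.826.

L₁/L₂ = 71.8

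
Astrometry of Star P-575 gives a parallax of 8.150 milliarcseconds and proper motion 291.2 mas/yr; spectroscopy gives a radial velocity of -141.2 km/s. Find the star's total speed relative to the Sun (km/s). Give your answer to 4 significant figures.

220.5 km/s

d = 1/p = 1/0.008150″ = 122.7 pc.
μ = 291.2 mas/yr = 0.2912 ″/yr.
v_t = 4.740 μ d = 4.740 × 0.2912 × 122.7 = 169.36 km/s.
v = √(v_r² + v_t²) = √((-141.2)² + 169.36²) = √48620.2 = 220.5 km/s.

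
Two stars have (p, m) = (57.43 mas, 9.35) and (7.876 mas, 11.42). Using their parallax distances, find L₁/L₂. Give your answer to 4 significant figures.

d₁ = 1/p₁ = 1/0.05743″ = 17.413 pc; d₂ = 1/p₂ = 1/0.007876″ = 126.97 pc.
M₁ = m₁ − 5 log₁₀ d₁ + 5 = 9.35 − 6.2044 + 5 = 8.1456.
M₂ = 11.42 − 10.5185 + 5 = 5.9015.
L₁/L₂ = 10^(0.4(M₂ − M₁)) = 10^(0.4 × (-2.2441)) = 10^(-0.89764) = 0.12658.

L₁/L₂ = 0.1266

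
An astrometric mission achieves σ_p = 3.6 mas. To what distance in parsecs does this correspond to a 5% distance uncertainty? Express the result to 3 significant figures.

σ_d/d = σ_p/p, so the condition is σ_p/p ≤ 0.05, i.e. p ≥ σ_p/0.05.
p_min = 3.6/0.05 = 72 mas = 0.072 arcsec.
d_max = 1/p_min = 1/0.072 = 13.889 pc.

13.9 pc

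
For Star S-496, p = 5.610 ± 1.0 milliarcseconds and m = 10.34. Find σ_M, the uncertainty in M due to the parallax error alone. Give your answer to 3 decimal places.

M = m − 5 log₁₀ d + 5 = m + 5 log₁₀ p + 5, so ∂M/∂p = 5/(p ln 10).
σ_M = (5/ln 10) · (σ_p/p) = 2.1715 × 1.0/5.610 = 2.1715 × 0.17825 = 0.38707.

σ_M = 0.387 mag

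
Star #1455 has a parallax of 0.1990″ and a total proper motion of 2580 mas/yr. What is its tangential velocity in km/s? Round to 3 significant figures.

d = 1/p = 1/0.1990″ = 5.0251 pc.
μ = 2580 mas/yr = 2.58 ″/yr.
v_t = 4.74 × μ × d = 4.74 × 2.58 × 5.0251 = 61.453 km/s.

61.5 km/s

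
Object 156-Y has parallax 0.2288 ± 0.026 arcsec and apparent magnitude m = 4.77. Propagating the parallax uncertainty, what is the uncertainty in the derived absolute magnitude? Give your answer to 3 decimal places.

σ_M = 0.247 mag

M = m − 5 log₁₀ d + 5 = m + 5 log₁₀ p + 5, so ∂M/∂p = 5/(p ln 10).
σ_M = (5/ln 10) · (σ_p/p) = 2.1715 × 0.026/0.2288 = 2.1715 × 0.11364 = 0.24677.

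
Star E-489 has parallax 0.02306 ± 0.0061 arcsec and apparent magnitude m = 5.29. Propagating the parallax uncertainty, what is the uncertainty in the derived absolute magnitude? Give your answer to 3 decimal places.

σ_M = 0.574 mag

M = m − 5 log₁₀ d + 5 = m + 5 log₁₀ p + 5, so ∂M/∂p = 5/(p ln 10).
σ_M = (5/ln 10) · (σ_p/p) = 2.1715 × 0.0061/0.02306 = 2.1715 × 0.26453 = 0.57443.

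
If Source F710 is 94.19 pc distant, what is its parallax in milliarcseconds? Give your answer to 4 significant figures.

p = 1/d = 1/94.19 = 0.010617 arcsec.
= 0.010617 × 1000 = 10.617 mas.

10.62 mas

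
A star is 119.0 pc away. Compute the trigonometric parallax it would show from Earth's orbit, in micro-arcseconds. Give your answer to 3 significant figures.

p = 1/d = 1/119 = 0.0084034 arcsec.
= 0.0084034 × 10⁶ = 8403.4 μas.

8400 μas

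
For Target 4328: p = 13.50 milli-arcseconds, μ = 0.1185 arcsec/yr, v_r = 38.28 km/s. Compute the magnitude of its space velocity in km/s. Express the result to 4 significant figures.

d = 1/p = 1/0.01350″ = 74.074 pc.
v_t = 4.740 μ d = 4.740 × 0.1185 × 74.074 = 41.607 km/s.
v = √(v_r² + v_t²) = √(38.28² + 41.607²) = √3196.5 = 56.538 km/s.

56.54 km/s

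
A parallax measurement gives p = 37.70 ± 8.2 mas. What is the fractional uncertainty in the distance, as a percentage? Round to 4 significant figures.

21.75%

For d = 1/p, |σ_d/d| = |σ_p/p|.
σ_p/p = 8.2 / 37.70 = 0.21751 = 21.751%.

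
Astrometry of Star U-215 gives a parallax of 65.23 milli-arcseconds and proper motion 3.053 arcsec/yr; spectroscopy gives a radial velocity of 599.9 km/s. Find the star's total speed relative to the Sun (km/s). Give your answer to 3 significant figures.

d = 1/p = 1/0.06523″ = 15.33 pc.
v_t = 4.740 μ d = 4.740 × 3.053 × 15.33 = 221.84 km/s.
v = √(v_r² + v_t²) = √(599.9² + 221.84²) = √409093 = 639.6 km/s.

640 km/s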